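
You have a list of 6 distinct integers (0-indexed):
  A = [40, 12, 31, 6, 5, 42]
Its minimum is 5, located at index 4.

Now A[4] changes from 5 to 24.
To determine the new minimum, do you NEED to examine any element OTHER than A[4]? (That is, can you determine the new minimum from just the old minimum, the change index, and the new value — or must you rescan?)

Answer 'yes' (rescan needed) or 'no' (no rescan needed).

Answer: yes

Derivation:
Old min = 5 at index 4
Change at index 4: 5 -> 24
Index 4 WAS the min and new value 24 > old min 5. Must rescan other elements to find the new min.
Needs rescan: yes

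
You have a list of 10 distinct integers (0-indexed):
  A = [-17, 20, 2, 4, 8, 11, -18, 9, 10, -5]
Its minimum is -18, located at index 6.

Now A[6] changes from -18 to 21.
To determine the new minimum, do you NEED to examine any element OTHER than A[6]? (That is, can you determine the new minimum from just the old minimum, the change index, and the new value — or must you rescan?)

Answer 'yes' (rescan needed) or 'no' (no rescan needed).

Answer: yes

Derivation:
Old min = -18 at index 6
Change at index 6: -18 -> 21
Index 6 WAS the min and new value 21 > old min -18. Must rescan other elements to find the new min.
Needs rescan: yes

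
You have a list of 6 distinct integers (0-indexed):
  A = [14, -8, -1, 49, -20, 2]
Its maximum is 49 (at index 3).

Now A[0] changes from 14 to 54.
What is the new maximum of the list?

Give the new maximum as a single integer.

Old max = 49 (at index 3)
Change: A[0] 14 -> 54
Changed element was NOT the old max.
  New max = max(old_max, new_val) = max(49, 54) = 54

Answer: 54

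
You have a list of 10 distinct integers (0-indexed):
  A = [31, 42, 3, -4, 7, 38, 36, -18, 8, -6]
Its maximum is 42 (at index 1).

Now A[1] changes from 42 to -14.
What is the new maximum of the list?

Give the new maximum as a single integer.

Old max = 42 (at index 1)
Change: A[1] 42 -> -14
Changed element WAS the max -> may need rescan.
  Max of remaining elements: 38
  New max = max(-14, 38) = 38

Answer: 38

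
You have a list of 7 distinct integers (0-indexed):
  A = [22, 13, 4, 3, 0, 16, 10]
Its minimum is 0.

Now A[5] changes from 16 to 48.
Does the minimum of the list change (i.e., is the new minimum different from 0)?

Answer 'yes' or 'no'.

Answer: no

Derivation:
Old min = 0
Change: A[5] 16 -> 48
Changed element was NOT the min; min changes only if 48 < 0.
New min = 0; changed? no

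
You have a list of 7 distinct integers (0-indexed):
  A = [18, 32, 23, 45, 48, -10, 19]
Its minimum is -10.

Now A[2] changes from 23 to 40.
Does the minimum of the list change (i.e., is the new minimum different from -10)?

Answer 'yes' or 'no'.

Old min = -10
Change: A[2] 23 -> 40
Changed element was NOT the min; min changes only if 40 < -10.
New min = -10; changed? no

Answer: no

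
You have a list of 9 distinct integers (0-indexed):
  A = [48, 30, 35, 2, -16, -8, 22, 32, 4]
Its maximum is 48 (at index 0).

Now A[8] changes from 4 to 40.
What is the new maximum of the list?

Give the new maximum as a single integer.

Old max = 48 (at index 0)
Change: A[8] 4 -> 40
Changed element was NOT the old max.
  New max = max(old_max, new_val) = max(48, 40) = 48

Answer: 48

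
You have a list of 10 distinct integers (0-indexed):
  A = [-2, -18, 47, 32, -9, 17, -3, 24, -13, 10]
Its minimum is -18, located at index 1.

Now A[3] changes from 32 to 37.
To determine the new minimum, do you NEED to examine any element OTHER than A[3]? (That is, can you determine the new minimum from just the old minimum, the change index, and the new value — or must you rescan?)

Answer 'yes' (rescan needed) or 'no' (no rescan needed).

Old min = -18 at index 1
Change at index 3: 32 -> 37
Index 3 was NOT the min. New min = min(-18, 37). No rescan of other elements needed.
Needs rescan: no

Answer: no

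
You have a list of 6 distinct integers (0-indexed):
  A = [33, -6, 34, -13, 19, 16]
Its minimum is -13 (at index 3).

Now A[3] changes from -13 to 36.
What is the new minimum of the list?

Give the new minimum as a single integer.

Old min = -13 (at index 3)
Change: A[3] -13 -> 36
Changed element WAS the min. Need to check: is 36 still <= all others?
  Min of remaining elements: -6
  New min = min(36, -6) = -6

Answer: -6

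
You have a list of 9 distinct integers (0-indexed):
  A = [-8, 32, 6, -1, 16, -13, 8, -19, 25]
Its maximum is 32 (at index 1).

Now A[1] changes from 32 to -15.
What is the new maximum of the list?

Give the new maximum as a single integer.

Old max = 32 (at index 1)
Change: A[1] 32 -> -15
Changed element WAS the max -> may need rescan.
  Max of remaining elements: 25
  New max = max(-15, 25) = 25

Answer: 25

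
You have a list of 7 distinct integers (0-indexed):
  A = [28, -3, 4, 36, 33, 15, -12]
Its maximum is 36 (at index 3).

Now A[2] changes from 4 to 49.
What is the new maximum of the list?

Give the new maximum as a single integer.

Answer: 49

Derivation:
Old max = 36 (at index 3)
Change: A[2] 4 -> 49
Changed element was NOT the old max.
  New max = max(old_max, new_val) = max(36, 49) = 49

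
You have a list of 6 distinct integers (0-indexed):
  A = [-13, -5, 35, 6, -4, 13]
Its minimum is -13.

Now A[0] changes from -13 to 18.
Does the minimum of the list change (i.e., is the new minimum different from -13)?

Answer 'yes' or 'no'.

Old min = -13
Change: A[0] -13 -> 18
Changed element was the min; new min must be rechecked.
New min = -5; changed? yes

Answer: yes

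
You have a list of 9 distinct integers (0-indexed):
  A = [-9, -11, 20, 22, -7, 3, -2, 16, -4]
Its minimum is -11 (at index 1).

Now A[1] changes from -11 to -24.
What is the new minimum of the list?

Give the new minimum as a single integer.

Answer: -24

Derivation:
Old min = -11 (at index 1)
Change: A[1] -11 -> -24
Changed element WAS the min. Need to check: is -24 still <= all others?
  Min of remaining elements: -9
  New min = min(-24, -9) = -24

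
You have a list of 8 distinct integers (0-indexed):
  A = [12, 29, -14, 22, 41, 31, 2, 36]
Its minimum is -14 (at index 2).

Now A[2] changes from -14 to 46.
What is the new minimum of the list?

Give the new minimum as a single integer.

Old min = -14 (at index 2)
Change: A[2] -14 -> 46
Changed element WAS the min. Need to check: is 46 still <= all others?
  Min of remaining elements: 2
  New min = min(46, 2) = 2

Answer: 2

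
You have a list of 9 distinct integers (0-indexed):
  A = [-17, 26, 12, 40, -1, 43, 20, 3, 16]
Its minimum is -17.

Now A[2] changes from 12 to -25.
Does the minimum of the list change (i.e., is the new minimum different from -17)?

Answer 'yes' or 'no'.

Old min = -17
Change: A[2] 12 -> -25
Changed element was NOT the min; min changes only if -25 < -17.
New min = -25; changed? yes

Answer: yes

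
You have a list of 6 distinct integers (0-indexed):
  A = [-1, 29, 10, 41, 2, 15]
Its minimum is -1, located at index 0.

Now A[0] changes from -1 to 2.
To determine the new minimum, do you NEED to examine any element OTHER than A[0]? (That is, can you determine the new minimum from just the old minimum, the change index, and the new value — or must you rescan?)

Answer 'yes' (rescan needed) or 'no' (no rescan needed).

Old min = -1 at index 0
Change at index 0: -1 -> 2
Index 0 WAS the min and new value 2 > old min -1. Must rescan other elements to find the new min.
Needs rescan: yes

Answer: yes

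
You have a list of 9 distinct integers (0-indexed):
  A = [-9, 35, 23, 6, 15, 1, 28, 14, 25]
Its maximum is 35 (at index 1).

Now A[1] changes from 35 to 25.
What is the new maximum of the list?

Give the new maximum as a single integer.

Answer: 28

Derivation:
Old max = 35 (at index 1)
Change: A[1] 35 -> 25
Changed element WAS the max -> may need rescan.
  Max of remaining elements: 28
  New max = max(25, 28) = 28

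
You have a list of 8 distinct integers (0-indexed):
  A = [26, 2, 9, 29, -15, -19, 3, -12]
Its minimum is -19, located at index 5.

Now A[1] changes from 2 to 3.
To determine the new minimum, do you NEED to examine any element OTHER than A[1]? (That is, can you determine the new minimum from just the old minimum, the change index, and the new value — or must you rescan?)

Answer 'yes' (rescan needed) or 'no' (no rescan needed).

Answer: no

Derivation:
Old min = -19 at index 5
Change at index 1: 2 -> 3
Index 1 was NOT the min. New min = min(-19, 3). No rescan of other elements needed.
Needs rescan: no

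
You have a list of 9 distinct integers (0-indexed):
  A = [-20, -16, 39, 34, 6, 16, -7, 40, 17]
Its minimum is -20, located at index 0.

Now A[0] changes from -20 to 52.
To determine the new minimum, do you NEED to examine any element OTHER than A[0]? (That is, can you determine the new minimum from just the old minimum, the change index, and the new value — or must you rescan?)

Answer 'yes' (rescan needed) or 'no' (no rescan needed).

Old min = -20 at index 0
Change at index 0: -20 -> 52
Index 0 WAS the min and new value 52 > old min -20. Must rescan other elements to find the new min.
Needs rescan: yes

Answer: yes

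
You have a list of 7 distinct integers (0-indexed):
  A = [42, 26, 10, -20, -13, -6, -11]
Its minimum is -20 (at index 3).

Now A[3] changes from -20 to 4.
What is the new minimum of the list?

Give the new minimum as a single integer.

Answer: -13

Derivation:
Old min = -20 (at index 3)
Change: A[3] -20 -> 4
Changed element WAS the min. Need to check: is 4 still <= all others?
  Min of remaining elements: -13
  New min = min(4, -13) = -13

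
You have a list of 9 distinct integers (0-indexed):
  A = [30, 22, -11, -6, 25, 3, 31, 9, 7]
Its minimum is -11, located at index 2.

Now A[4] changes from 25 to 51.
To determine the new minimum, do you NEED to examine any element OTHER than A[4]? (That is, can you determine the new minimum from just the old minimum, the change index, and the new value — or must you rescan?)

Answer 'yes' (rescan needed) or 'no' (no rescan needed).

Old min = -11 at index 2
Change at index 4: 25 -> 51
Index 4 was NOT the min. New min = min(-11, 51). No rescan of other elements needed.
Needs rescan: no

Answer: no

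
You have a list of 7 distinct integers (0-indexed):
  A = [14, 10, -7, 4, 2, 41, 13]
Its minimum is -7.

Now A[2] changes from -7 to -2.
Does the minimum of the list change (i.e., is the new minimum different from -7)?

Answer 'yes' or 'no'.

Old min = -7
Change: A[2] -7 -> -2
Changed element was the min; new min must be rechecked.
New min = -2; changed? yes

Answer: yes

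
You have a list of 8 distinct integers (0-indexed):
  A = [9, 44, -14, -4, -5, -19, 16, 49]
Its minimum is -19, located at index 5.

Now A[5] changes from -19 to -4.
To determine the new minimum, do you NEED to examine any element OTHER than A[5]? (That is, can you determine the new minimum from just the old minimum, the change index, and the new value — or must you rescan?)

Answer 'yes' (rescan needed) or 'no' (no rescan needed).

Answer: yes

Derivation:
Old min = -19 at index 5
Change at index 5: -19 -> -4
Index 5 WAS the min and new value -4 > old min -19. Must rescan other elements to find the new min.
Needs rescan: yes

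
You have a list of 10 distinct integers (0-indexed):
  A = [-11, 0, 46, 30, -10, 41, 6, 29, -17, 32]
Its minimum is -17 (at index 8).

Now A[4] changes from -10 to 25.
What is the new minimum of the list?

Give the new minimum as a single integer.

Old min = -17 (at index 8)
Change: A[4] -10 -> 25
Changed element was NOT the old min.
  New min = min(old_min, new_val) = min(-17, 25) = -17

Answer: -17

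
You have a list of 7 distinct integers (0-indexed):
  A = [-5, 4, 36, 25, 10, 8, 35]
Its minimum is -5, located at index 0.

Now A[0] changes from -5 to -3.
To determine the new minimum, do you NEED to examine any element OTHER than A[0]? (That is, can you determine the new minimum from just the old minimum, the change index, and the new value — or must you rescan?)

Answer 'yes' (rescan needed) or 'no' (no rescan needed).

Answer: yes

Derivation:
Old min = -5 at index 0
Change at index 0: -5 -> -3
Index 0 WAS the min and new value -3 > old min -5. Must rescan other elements to find the new min.
Needs rescan: yes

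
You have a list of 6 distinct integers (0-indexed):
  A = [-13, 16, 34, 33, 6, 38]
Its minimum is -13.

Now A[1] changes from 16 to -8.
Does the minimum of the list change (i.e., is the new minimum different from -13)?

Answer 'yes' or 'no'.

Old min = -13
Change: A[1] 16 -> -8
Changed element was NOT the min; min changes only if -8 < -13.
New min = -13; changed? no

Answer: no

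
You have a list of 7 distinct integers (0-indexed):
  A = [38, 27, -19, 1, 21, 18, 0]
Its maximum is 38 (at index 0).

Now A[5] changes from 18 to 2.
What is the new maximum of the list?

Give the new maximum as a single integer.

Old max = 38 (at index 0)
Change: A[5] 18 -> 2
Changed element was NOT the old max.
  New max = max(old_max, new_val) = max(38, 2) = 38

Answer: 38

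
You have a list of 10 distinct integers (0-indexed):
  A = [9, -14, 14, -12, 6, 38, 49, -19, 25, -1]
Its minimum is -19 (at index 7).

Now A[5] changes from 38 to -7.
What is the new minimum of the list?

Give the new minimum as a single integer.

Old min = -19 (at index 7)
Change: A[5] 38 -> -7
Changed element was NOT the old min.
  New min = min(old_min, new_val) = min(-19, -7) = -19

Answer: -19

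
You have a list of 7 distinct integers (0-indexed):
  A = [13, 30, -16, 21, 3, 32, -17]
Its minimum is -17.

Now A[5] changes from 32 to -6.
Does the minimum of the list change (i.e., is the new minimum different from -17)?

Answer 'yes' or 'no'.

Answer: no

Derivation:
Old min = -17
Change: A[5] 32 -> -6
Changed element was NOT the min; min changes only if -6 < -17.
New min = -17; changed? no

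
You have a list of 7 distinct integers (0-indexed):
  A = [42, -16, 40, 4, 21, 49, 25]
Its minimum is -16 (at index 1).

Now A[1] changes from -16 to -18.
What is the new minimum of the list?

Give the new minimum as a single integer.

Answer: -18

Derivation:
Old min = -16 (at index 1)
Change: A[1] -16 -> -18
Changed element WAS the min. Need to check: is -18 still <= all others?
  Min of remaining elements: 4
  New min = min(-18, 4) = -18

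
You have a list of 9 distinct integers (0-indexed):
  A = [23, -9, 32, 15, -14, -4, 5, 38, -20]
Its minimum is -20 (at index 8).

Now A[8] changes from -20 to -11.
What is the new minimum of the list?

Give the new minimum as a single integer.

Old min = -20 (at index 8)
Change: A[8] -20 -> -11
Changed element WAS the min. Need to check: is -11 still <= all others?
  Min of remaining elements: -14
  New min = min(-11, -14) = -14

Answer: -14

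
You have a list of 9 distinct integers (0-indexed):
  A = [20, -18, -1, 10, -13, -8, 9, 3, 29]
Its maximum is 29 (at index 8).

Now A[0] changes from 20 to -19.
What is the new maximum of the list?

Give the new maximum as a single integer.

Old max = 29 (at index 8)
Change: A[0] 20 -> -19
Changed element was NOT the old max.
  New max = max(old_max, new_val) = max(29, -19) = 29

Answer: 29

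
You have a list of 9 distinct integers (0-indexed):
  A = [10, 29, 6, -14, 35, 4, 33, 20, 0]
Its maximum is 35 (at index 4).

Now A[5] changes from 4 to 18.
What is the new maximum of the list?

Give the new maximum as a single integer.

Answer: 35

Derivation:
Old max = 35 (at index 4)
Change: A[5] 4 -> 18
Changed element was NOT the old max.
  New max = max(old_max, new_val) = max(35, 18) = 35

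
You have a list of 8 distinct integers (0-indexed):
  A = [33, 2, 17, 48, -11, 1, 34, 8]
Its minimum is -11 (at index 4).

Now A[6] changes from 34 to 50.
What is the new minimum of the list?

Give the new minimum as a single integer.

Old min = -11 (at index 4)
Change: A[6] 34 -> 50
Changed element was NOT the old min.
  New min = min(old_min, new_val) = min(-11, 50) = -11

Answer: -11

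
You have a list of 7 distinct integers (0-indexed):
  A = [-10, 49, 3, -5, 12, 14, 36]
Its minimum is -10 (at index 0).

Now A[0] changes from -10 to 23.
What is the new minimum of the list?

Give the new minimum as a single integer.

Answer: -5

Derivation:
Old min = -10 (at index 0)
Change: A[0] -10 -> 23
Changed element WAS the min. Need to check: is 23 still <= all others?
  Min of remaining elements: -5
  New min = min(23, -5) = -5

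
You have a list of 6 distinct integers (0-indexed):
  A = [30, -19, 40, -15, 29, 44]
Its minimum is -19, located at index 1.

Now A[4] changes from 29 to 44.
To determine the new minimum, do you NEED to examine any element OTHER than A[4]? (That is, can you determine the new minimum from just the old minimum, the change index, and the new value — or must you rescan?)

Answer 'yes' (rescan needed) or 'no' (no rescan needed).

Answer: no

Derivation:
Old min = -19 at index 1
Change at index 4: 29 -> 44
Index 4 was NOT the min. New min = min(-19, 44). No rescan of other elements needed.
Needs rescan: no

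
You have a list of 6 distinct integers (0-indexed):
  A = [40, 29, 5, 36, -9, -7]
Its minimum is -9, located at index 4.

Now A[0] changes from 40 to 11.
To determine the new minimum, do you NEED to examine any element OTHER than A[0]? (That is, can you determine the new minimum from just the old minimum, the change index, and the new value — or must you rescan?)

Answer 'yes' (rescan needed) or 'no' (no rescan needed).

Old min = -9 at index 4
Change at index 0: 40 -> 11
Index 0 was NOT the min. New min = min(-9, 11). No rescan of other elements needed.
Needs rescan: no

Answer: no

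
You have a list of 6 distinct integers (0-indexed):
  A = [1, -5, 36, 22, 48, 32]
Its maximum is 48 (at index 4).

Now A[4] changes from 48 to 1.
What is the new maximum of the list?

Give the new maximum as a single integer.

Answer: 36

Derivation:
Old max = 48 (at index 4)
Change: A[4] 48 -> 1
Changed element WAS the max -> may need rescan.
  Max of remaining elements: 36
  New max = max(1, 36) = 36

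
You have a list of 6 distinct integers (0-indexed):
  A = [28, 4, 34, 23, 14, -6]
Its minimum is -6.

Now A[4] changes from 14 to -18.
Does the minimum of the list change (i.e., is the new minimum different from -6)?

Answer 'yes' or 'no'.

Answer: yes

Derivation:
Old min = -6
Change: A[4] 14 -> -18
Changed element was NOT the min; min changes only if -18 < -6.
New min = -18; changed? yes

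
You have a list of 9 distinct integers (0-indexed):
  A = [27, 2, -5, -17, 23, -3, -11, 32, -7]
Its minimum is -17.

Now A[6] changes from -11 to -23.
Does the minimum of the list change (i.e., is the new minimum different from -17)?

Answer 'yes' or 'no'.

Answer: yes

Derivation:
Old min = -17
Change: A[6] -11 -> -23
Changed element was NOT the min; min changes only if -23 < -17.
New min = -23; changed? yes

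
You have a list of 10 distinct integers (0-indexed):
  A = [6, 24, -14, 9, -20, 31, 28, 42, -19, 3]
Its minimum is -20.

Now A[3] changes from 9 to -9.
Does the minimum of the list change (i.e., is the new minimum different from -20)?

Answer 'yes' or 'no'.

Old min = -20
Change: A[3] 9 -> -9
Changed element was NOT the min; min changes only if -9 < -20.
New min = -20; changed? no

Answer: no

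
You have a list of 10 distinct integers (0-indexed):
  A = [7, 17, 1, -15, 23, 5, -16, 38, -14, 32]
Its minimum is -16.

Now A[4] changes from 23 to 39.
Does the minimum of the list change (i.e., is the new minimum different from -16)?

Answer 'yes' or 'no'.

Answer: no

Derivation:
Old min = -16
Change: A[4] 23 -> 39
Changed element was NOT the min; min changes only if 39 < -16.
New min = -16; changed? no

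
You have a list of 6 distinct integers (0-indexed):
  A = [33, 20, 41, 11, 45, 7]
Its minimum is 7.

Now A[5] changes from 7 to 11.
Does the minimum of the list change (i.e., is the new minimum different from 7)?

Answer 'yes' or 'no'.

Old min = 7
Change: A[5] 7 -> 11
Changed element was the min; new min must be rechecked.
New min = 11; changed? yes

Answer: yes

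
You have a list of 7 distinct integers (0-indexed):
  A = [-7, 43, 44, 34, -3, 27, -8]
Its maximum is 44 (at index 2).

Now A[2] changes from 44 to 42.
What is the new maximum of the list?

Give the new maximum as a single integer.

Old max = 44 (at index 2)
Change: A[2] 44 -> 42
Changed element WAS the max -> may need rescan.
  Max of remaining elements: 43
  New max = max(42, 43) = 43

Answer: 43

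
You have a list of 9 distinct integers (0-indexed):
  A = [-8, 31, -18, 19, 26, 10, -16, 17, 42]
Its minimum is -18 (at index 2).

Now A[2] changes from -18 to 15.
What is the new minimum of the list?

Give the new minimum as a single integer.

Old min = -18 (at index 2)
Change: A[2] -18 -> 15
Changed element WAS the min. Need to check: is 15 still <= all others?
  Min of remaining elements: -16
  New min = min(15, -16) = -16

Answer: -16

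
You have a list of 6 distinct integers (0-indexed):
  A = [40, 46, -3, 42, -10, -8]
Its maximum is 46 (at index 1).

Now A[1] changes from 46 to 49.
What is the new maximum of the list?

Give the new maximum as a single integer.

Old max = 46 (at index 1)
Change: A[1] 46 -> 49
Changed element WAS the max -> may need rescan.
  Max of remaining elements: 42
  New max = max(49, 42) = 49

Answer: 49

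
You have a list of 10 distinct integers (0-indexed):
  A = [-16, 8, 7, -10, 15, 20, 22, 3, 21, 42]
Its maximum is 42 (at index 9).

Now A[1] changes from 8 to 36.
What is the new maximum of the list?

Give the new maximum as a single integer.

Old max = 42 (at index 9)
Change: A[1] 8 -> 36
Changed element was NOT the old max.
  New max = max(old_max, new_val) = max(42, 36) = 42

Answer: 42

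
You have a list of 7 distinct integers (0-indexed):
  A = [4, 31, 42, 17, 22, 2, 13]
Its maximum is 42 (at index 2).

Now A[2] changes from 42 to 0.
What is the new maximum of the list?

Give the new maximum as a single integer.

Answer: 31

Derivation:
Old max = 42 (at index 2)
Change: A[2] 42 -> 0
Changed element WAS the max -> may need rescan.
  Max of remaining elements: 31
  New max = max(0, 31) = 31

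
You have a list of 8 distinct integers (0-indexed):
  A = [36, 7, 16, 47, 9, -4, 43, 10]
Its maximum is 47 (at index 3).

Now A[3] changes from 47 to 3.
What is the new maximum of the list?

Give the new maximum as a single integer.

Old max = 47 (at index 3)
Change: A[3] 47 -> 3
Changed element WAS the max -> may need rescan.
  Max of remaining elements: 43
  New max = max(3, 43) = 43

Answer: 43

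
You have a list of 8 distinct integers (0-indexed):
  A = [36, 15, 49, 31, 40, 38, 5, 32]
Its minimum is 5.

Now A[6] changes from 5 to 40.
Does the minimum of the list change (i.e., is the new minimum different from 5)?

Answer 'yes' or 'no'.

Answer: yes

Derivation:
Old min = 5
Change: A[6] 5 -> 40
Changed element was the min; new min must be rechecked.
New min = 15; changed? yes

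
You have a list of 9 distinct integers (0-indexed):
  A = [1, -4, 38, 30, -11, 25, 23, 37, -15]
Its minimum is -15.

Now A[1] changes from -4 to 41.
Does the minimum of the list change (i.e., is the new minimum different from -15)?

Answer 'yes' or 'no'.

Old min = -15
Change: A[1] -4 -> 41
Changed element was NOT the min; min changes only if 41 < -15.
New min = -15; changed? no

Answer: no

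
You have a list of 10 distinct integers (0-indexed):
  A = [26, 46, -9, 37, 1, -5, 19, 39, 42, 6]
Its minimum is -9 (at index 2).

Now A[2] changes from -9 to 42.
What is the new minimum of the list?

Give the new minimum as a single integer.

Old min = -9 (at index 2)
Change: A[2] -9 -> 42
Changed element WAS the min. Need to check: is 42 still <= all others?
  Min of remaining elements: -5
  New min = min(42, -5) = -5

Answer: -5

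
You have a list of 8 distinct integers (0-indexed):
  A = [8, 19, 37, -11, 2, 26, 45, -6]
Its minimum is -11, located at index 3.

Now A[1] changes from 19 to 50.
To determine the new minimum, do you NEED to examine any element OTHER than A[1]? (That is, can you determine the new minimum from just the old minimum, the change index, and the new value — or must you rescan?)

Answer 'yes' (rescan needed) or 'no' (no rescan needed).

Answer: no

Derivation:
Old min = -11 at index 3
Change at index 1: 19 -> 50
Index 1 was NOT the min. New min = min(-11, 50). No rescan of other elements needed.
Needs rescan: no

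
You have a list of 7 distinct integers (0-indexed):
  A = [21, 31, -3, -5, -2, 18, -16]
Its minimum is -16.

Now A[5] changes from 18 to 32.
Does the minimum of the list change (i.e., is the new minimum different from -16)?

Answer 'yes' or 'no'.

Old min = -16
Change: A[5] 18 -> 32
Changed element was NOT the min; min changes only if 32 < -16.
New min = -16; changed? no

Answer: no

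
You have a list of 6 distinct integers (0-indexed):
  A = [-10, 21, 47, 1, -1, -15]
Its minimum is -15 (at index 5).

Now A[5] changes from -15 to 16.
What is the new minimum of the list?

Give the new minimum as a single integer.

Old min = -15 (at index 5)
Change: A[5] -15 -> 16
Changed element WAS the min. Need to check: is 16 still <= all others?
  Min of remaining elements: -10
  New min = min(16, -10) = -10

Answer: -10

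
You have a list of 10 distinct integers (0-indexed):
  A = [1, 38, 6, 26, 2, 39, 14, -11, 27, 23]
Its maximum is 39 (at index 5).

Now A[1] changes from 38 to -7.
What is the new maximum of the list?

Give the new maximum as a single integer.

Old max = 39 (at index 5)
Change: A[1] 38 -> -7
Changed element was NOT the old max.
  New max = max(old_max, new_val) = max(39, -7) = 39

Answer: 39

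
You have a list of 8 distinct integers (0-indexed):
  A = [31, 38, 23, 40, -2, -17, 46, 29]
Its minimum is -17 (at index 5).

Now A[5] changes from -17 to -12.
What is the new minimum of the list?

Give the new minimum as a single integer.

Old min = -17 (at index 5)
Change: A[5] -17 -> -12
Changed element WAS the min. Need to check: is -12 still <= all others?
  Min of remaining elements: -2
  New min = min(-12, -2) = -12

Answer: -12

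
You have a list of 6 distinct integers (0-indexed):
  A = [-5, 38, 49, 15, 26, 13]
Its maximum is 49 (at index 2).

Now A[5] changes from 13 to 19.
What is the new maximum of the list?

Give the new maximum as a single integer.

Answer: 49

Derivation:
Old max = 49 (at index 2)
Change: A[5] 13 -> 19
Changed element was NOT the old max.
  New max = max(old_max, new_val) = max(49, 19) = 49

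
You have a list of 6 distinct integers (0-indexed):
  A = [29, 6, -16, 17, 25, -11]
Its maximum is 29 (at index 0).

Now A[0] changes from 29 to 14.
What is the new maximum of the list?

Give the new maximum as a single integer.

Answer: 25

Derivation:
Old max = 29 (at index 0)
Change: A[0] 29 -> 14
Changed element WAS the max -> may need rescan.
  Max of remaining elements: 25
  New max = max(14, 25) = 25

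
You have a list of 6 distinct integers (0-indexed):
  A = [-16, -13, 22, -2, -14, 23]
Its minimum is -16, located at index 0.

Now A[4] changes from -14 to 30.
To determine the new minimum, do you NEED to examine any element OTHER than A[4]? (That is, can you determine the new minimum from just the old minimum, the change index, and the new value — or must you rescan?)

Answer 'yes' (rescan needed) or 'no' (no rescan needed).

Old min = -16 at index 0
Change at index 4: -14 -> 30
Index 4 was NOT the min. New min = min(-16, 30). No rescan of other elements needed.
Needs rescan: no

Answer: no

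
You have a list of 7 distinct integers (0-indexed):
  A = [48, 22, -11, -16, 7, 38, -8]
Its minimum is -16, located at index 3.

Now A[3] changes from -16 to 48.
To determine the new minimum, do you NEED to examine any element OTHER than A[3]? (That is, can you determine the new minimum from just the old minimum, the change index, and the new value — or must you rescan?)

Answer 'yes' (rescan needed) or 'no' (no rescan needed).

Old min = -16 at index 3
Change at index 3: -16 -> 48
Index 3 WAS the min and new value 48 > old min -16. Must rescan other elements to find the new min.
Needs rescan: yes

Answer: yes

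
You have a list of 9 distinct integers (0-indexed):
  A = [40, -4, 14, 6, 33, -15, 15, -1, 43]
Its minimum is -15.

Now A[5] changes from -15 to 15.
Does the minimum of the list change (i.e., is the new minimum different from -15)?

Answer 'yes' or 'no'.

Answer: yes

Derivation:
Old min = -15
Change: A[5] -15 -> 15
Changed element was the min; new min must be rechecked.
New min = -4; changed? yes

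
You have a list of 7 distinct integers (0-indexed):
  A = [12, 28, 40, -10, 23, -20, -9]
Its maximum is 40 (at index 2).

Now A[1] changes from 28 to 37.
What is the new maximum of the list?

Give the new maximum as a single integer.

Old max = 40 (at index 2)
Change: A[1] 28 -> 37
Changed element was NOT the old max.
  New max = max(old_max, new_val) = max(40, 37) = 40

Answer: 40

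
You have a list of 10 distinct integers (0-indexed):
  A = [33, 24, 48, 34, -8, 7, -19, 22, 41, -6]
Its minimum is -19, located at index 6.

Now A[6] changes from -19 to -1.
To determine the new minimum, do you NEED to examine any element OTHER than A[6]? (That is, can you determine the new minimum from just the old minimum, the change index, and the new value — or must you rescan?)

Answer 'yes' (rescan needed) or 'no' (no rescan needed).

Old min = -19 at index 6
Change at index 6: -19 -> -1
Index 6 WAS the min and new value -1 > old min -19. Must rescan other elements to find the new min.
Needs rescan: yes

Answer: yes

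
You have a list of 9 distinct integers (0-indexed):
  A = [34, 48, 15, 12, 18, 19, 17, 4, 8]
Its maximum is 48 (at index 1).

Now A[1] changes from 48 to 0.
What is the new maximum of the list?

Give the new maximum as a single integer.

Answer: 34

Derivation:
Old max = 48 (at index 1)
Change: A[1] 48 -> 0
Changed element WAS the max -> may need rescan.
  Max of remaining elements: 34
  New max = max(0, 34) = 34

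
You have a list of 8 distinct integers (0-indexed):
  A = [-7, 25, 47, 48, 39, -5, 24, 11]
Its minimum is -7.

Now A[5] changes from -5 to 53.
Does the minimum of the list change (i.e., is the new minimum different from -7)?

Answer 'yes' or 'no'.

Old min = -7
Change: A[5] -5 -> 53
Changed element was NOT the min; min changes only if 53 < -7.
New min = -7; changed? no

Answer: no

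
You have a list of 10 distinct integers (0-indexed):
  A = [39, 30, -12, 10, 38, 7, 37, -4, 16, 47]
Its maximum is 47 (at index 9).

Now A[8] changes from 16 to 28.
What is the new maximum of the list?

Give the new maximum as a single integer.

Old max = 47 (at index 9)
Change: A[8] 16 -> 28
Changed element was NOT the old max.
  New max = max(old_max, new_val) = max(47, 28) = 47

Answer: 47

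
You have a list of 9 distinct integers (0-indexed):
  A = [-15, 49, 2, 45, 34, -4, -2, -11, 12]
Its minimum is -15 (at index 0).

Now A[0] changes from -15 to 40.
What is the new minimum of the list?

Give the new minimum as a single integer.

Answer: -11

Derivation:
Old min = -15 (at index 0)
Change: A[0] -15 -> 40
Changed element WAS the min. Need to check: is 40 still <= all others?
  Min of remaining elements: -11
  New min = min(40, -11) = -11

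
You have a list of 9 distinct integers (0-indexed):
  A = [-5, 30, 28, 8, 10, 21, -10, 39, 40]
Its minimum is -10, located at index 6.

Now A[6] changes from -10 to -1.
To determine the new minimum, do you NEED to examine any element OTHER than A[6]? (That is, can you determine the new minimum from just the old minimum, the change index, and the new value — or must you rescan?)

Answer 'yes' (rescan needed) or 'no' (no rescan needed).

Old min = -10 at index 6
Change at index 6: -10 -> -1
Index 6 WAS the min and new value -1 > old min -10. Must rescan other elements to find the new min.
Needs rescan: yes

Answer: yes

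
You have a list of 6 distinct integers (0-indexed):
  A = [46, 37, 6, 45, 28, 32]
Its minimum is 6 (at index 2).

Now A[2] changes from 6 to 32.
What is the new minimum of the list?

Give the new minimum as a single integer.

Old min = 6 (at index 2)
Change: A[2] 6 -> 32
Changed element WAS the min. Need to check: is 32 still <= all others?
  Min of remaining elements: 28
  New min = min(32, 28) = 28

Answer: 28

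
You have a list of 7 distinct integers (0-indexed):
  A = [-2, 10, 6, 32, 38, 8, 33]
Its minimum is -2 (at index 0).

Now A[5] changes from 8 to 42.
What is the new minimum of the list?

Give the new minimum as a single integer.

Answer: -2

Derivation:
Old min = -2 (at index 0)
Change: A[5] 8 -> 42
Changed element was NOT the old min.
  New min = min(old_min, new_val) = min(-2, 42) = -2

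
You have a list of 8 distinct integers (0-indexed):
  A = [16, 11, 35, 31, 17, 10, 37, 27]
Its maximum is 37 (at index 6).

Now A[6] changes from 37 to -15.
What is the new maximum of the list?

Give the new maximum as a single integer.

Answer: 35

Derivation:
Old max = 37 (at index 6)
Change: A[6] 37 -> -15
Changed element WAS the max -> may need rescan.
  Max of remaining elements: 35
  New max = max(-15, 35) = 35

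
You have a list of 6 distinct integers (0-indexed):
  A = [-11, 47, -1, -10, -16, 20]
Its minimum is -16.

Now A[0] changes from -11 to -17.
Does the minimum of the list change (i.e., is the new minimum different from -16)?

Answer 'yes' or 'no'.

Answer: yes

Derivation:
Old min = -16
Change: A[0] -11 -> -17
Changed element was NOT the min; min changes only if -17 < -16.
New min = -17; changed? yes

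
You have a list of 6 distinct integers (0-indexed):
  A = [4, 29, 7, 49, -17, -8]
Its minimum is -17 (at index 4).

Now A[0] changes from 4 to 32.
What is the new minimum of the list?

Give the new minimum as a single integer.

Answer: -17

Derivation:
Old min = -17 (at index 4)
Change: A[0] 4 -> 32
Changed element was NOT the old min.
  New min = min(old_min, new_val) = min(-17, 32) = -17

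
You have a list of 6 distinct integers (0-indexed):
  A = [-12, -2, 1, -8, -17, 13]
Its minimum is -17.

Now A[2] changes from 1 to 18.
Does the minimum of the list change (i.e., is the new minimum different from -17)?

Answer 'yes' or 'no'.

Old min = -17
Change: A[2] 1 -> 18
Changed element was NOT the min; min changes only if 18 < -17.
New min = -17; changed? no

Answer: no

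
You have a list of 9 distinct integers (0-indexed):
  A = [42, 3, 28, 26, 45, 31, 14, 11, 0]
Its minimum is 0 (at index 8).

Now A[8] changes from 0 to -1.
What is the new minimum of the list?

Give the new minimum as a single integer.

Old min = 0 (at index 8)
Change: A[8] 0 -> -1
Changed element WAS the min. Need to check: is -1 still <= all others?
  Min of remaining elements: 3
  New min = min(-1, 3) = -1

Answer: -1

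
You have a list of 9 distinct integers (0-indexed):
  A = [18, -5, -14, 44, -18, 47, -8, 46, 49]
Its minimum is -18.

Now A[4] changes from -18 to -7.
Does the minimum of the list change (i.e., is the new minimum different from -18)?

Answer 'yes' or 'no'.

Old min = -18
Change: A[4] -18 -> -7
Changed element was the min; new min must be rechecked.
New min = -14; changed? yes

Answer: yes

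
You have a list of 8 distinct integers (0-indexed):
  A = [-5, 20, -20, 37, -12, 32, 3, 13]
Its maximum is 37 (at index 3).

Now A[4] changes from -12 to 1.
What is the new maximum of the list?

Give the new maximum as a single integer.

Old max = 37 (at index 3)
Change: A[4] -12 -> 1
Changed element was NOT the old max.
  New max = max(old_max, new_val) = max(37, 1) = 37

Answer: 37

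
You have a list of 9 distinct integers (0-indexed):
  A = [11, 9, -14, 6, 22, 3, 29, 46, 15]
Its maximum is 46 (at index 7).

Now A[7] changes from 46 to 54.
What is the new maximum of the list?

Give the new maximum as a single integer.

Answer: 54

Derivation:
Old max = 46 (at index 7)
Change: A[7] 46 -> 54
Changed element WAS the max -> may need rescan.
  Max of remaining elements: 29
  New max = max(54, 29) = 54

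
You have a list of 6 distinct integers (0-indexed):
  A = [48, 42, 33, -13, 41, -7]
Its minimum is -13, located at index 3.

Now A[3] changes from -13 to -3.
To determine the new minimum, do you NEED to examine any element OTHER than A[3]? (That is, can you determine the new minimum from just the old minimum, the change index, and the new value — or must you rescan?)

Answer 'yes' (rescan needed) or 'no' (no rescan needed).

Old min = -13 at index 3
Change at index 3: -13 -> -3
Index 3 WAS the min and new value -3 > old min -13. Must rescan other elements to find the new min.
Needs rescan: yes

Answer: yes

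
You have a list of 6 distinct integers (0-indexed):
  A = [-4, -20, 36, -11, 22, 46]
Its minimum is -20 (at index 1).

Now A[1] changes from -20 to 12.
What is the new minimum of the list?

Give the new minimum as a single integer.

Answer: -11

Derivation:
Old min = -20 (at index 1)
Change: A[1] -20 -> 12
Changed element WAS the min. Need to check: is 12 still <= all others?
  Min of remaining elements: -11
  New min = min(12, -11) = -11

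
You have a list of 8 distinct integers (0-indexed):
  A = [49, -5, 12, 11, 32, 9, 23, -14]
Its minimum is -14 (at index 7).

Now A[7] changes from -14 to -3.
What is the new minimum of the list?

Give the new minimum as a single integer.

Answer: -5

Derivation:
Old min = -14 (at index 7)
Change: A[7] -14 -> -3
Changed element WAS the min. Need to check: is -3 still <= all others?
  Min of remaining elements: -5
  New min = min(-3, -5) = -5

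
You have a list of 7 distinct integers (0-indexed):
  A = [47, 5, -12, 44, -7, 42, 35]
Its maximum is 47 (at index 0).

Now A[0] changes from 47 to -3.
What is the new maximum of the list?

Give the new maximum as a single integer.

Answer: 44

Derivation:
Old max = 47 (at index 0)
Change: A[0] 47 -> -3
Changed element WAS the max -> may need rescan.
  Max of remaining elements: 44
  New max = max(-3, 44) = 44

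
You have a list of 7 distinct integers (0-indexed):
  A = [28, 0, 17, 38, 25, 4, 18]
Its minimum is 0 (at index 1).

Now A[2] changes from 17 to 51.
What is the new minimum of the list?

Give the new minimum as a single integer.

Answer: 0

Derivation:
Old min = 0 (at index 1)
Change: A[2] 17 -> 51
Changed element was NOT the old min.
  New min = min(old_min, new_val) = min(0, 51) = 0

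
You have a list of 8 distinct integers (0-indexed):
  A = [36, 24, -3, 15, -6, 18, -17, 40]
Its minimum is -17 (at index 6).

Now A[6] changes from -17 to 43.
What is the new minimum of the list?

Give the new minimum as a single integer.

Old min = -17 (at index 6)
Change: A[6] -17 -> 43
Changed element WAS the min. Need to check: is 43 still <= all others?
  Min of remaining elements: -6
  New min = min(43, -6) = -6

Answer: -6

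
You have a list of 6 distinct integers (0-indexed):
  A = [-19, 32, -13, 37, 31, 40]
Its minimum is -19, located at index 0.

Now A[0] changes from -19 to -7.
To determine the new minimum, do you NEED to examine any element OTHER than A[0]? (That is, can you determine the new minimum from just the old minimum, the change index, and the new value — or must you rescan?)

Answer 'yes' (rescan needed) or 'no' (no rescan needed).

Old min = -19 at index 0
Change at index 0: -19 -> -7
Index 0 WAS the min and new value -7 > old min -19. Must rescan other elements to find the new min.
Needs rescan: yes

Answer: yes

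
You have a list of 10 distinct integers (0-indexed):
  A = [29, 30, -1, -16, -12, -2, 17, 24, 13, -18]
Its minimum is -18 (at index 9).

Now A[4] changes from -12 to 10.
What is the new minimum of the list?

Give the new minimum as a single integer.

Answer: -18

Derivation:
Old min = -18 (at index 9)
Change: A[4] -12 -> 10
Changed element was NOT the old min.
  New min = min(old_min, new_val) = min(-18, 10) = -18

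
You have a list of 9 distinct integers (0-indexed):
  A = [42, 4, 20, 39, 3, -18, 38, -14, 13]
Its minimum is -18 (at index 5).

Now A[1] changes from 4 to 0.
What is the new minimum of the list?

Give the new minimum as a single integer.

Old min = -18 (at index 5)
Change: A[1] 4 -> 0
Changed element was NOT the old min.
  New min = min(old_min, new_val) = min(-18, 0) = -18

Answer: -18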